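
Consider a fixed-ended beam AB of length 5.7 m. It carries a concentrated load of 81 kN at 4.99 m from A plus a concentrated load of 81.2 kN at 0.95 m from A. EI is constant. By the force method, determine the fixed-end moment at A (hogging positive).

M_A = 59.84 kN·m

Take the two fixed-end moments M_A, M_B as redundants; the released structure is the simple span AB.
Simple-span end rotations at A and B under the given loads:
  at A: point load 81 at a = 4.99: Pab(L + b)/(6LEI) = 53.79/EI
  at B: point load 81 at a = 4.99: Pab(L + a)/(6LEI) = 89.7/EI
  at A: point load 81.2 at a = 0.95: Pab(L + b)/(6LEI) = 112/EI
  at B: point load 81.2 at a = 0.95: Pab(L + a)/(6LEI) = 71.25/EI
  θ_A0 = 165.7/EI,  θ_B0 = 160.9/EI
Flexibility coefficients: a unit moment at one end gives L/(3EI) there and L/(6EI) at the far end, so f₁₁ = f₂₂ = 1.9/EI and f₁₂ = f₂₁ = 0.95/EI.
Compatibility — zero rotation at each built-in end:
  1.9 M_A + 0.95 M_B = 165.7
  0.95 M_A + 1.9 M_B = 160.9
Solving the pair gives M_A = 59.84 kN·m and M_B = 54.79 kN·m (hogging).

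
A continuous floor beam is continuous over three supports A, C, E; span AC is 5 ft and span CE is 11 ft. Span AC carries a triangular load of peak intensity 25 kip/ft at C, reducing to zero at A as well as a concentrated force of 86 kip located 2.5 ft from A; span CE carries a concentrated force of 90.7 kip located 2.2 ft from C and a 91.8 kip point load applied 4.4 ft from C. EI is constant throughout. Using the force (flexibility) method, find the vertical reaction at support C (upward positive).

R_C = 290.9 kip

Take M_C as the redundant. Released structure: two simple spans AC and CE with a hinge at C.
Rotations at C on the released spans (each span's end-slope, ×1/EI):
  span AC: triangular load, peak 25: w₀L³/(45EI) = 69.44/EI
  span AC: point load 86 at a = 2.5: Pab(L + a)/(6LEI) = 134.4/EI
  span CE: point load 90.7 at a = 2.2: Pab(L + b)/(6LEI) = 526.8/EI
  span CE: point load 91.8 at a = 4.4: Pab(L + b)/(6LEI) = 710.9/EI
  relative rotation θ_0 = (203.8 + 1238)/EI = 1442/EI
A unit hogging moment at C produces rotation L₁/(3EI) + L₂/(3EI) = 5.333/EI.
Slope continuity at C: θ_0 = M_C·5.333/EI, so M_C = 1442/5.333 = 270.3 kip·ft (hogging).
Span AC, ΣM about A with M_C applied at C: R_C^{AC}·5 = 423.3 + 270.3, so R_C^{AC} = 138.7 kip and R_A = 148.5 − 138.7 = 9.777 kip.
Span CE, ΣM about E: R_C^{CE}·11 = 1404 + 270.3, so R_C^{CE} = 152.2 kip and R_E = 182.5 − 152.2 = 30.29 kip.
R_C = 138.7 + 152.2 = 290.9 kip.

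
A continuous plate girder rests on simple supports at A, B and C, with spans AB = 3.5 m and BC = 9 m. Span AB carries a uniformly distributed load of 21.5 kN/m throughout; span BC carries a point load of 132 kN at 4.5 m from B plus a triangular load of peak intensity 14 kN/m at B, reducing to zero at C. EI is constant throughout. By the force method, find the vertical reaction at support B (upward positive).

Insert a hinge at B; M_B is the redundant, and each span becomes simply supported.
Discontinuity in slope at B on the released structure — sum the simple-span end rotations:
  span AB: UDL 21.5: wL³/(24EI) = 38.41/EI
  span BC: point load 132 at a = 4.5: Pab(L + b)/(6LEI) = 668.2/EI
  span BC: triangular load, peak 14: w₀L³/(45EI) = 226.8/EI
  relative rotation θ_0 = (38.41 + 895)/EI = 933.5/EI
A unit hogging moment at B produces rotation L₁/(3EI) + L₂/(3EI) = 4.167/EI.
Compatibility: M_B·(L₁+L₂)/(3EI) = θ_0, giving M_B = 224 kN·m (hogging).
Span AB, ΣM about A with M_B applied at B: R_B^{AB}·3.5 = 131.7 + 224, so R_B^{AB} = 101.6 kN and R_A = 75.25 − 101.6 = -26.38 kN.
Span BC, ΣM about C: R_B^{BC}·9 = 972 + 224, so R_B^{BC} = 132.9 kN and R_C = 195 − 132.9 = 62.11 kN.
R_B = 101.6 + 132.9 = 234.5 kN.

R_B = 234.5 kN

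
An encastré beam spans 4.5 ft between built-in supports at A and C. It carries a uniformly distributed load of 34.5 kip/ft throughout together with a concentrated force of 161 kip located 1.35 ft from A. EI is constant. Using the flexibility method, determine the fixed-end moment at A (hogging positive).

Take the two fixed-end moments M_A, M_C as redundants; the released structure is the simple span AC.
On the primary (simply-supported) span, the end slopes from the loading are:
  at A: UDL 34.5: wL³/(24EI) = 131/EI
  at C: UDL 34.5: wL³/(24EI) = 131/EI
  at A: point load 161 at a = 1.35: Pab(L + b)/(6LEI) = 194/EI
  at C: point load 161 at a = 1.35: Pab(L + a)/(6LEI) = 148.3/EI
  θ_A0 = 325/EI,  θ_C0 = 279.3/EI
Flexibility coefficients: a unit moment at one end gives L/(3EI) there and L/(6EI) at the far end, so f₁₁ = f₂₂ = 1.5/EI and f₁₂ = f₂₁ = 0.75/EI.
Compatibility — zero rotation at each built-in end:
  1.5 M_A + 0.75 M_C = 325
  0.75 M_A + 1.5 M_C = 279.3
Solving the pair gives M_A = 164.7 kip·ft and M_C = 103.9 kip·ft (hogging).

M_A = 164.7 kip·ft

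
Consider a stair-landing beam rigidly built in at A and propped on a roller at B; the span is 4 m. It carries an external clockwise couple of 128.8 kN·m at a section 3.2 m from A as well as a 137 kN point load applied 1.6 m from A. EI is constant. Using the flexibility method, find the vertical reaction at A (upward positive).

R_A = 62.14 kN

Choose R_B as the redundant. The primary structure is the cantilever fixed at A.
Downward deflection at the released point B due to the loads:
  clockwise couple 128.8 at a = 3.2: M₀a(2L − a)/(2EI) = 989.2/EI
  point load 137 at a = 1.6: Pa²(3L − a)/(6EI) = 607.9/EI
  δ_0 = 1597/EI
Tip deflection under a unit load at B: L³/(3EI) = 21.33/EI.
Compatibility at B: δ_0 − R_B·δ_{BB} = 0, so R_B = 1597/21.33 = 74.86 kN.
Vertical equilibrium: R_A = ΣP − R_B = 137 − 74.86 = 62.14 kN.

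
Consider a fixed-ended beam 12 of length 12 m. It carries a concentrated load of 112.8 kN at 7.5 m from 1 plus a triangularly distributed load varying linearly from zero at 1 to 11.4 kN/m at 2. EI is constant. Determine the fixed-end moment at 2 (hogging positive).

Release both end moments; the primary structure is a simply-supported span 12 with redundants M_1 and M_2.
Simple-span end rotations at 1 and 2 under the given loads:
  at 1: point load 112.8 at a = 7.5: Pab(L + b)/(6LEI) = 872.4/EI
  at 2: point load 112.8 at a = 7.5: Pab(L + a)/(6LEI) = 1031/EI
  at 1: triangular load, peak 11.4: 7w₀L³/(360EI) = 383/EI
  at 2: triangular load, peak 11.4: w₀L³/(45EI) = 437.8/EI
  θ_10 = 1255/EI,  θ_20 = 1469/EI
Flexibility coefficients: a unit moment at one end gives L/(3EI) there and L/(6EI) at the far end, so f₁₁ = f₂₂ = 4/EI and f₁₂ = f₂₁ = 2/EI.
Compatibility — zero rotation at each built-in end:
  4 M_1 + 2 M_2 = 1255
  2 M_1 + 4 M_2 = 1469
Solving the pair gives M_1 = 173.7 kN·m and M_2 = 280.4 kN·m (hogging).

M_2 = 280.4 kN·m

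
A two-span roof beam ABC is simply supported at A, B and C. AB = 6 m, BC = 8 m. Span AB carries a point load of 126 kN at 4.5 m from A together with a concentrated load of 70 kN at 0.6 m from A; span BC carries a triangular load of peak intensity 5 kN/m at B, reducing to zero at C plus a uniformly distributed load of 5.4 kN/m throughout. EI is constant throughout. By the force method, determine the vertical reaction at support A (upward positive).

Insert a hinge at B; M_B is the redundant, and each span becomes simply supported.
Rotations at B on the released spans (each span's end-slope, ×1/EI):
  span AB: point load 126 at a = 4.5: Pab(L + a)/(6LEI) = 248.1/EI
  span AB: point load 70 at a = 0.6: Pab(L + a)/(6LEI) = 41.58/EI
  span BC: triangular load, peak 5: w₀L³/(45EI) = 56.89/EI
  span BC: UDL 5.4: wL³/(24EI) = 115.2/EI
  relative rotation θ_0 = (289.6 + 172.1)/EI = 461.7/EI
A unit hogging moment at B produces rotation L₁/(3EI) + L₂/(3EI) = 4.667/EI.
Compatibility: M_B·(L₁+L₂)/(3EI) = θ_0, giving M_B = 98.94 kN·m (hogging).
Span AB, ΣM about A with M_B applied at B: R_B^{AB}·6 = 609 + 98.94, so R_B^{AB} = 118 kN and R_A = 196 − 118 = 78.01 kN.

R_A = 78.01 kN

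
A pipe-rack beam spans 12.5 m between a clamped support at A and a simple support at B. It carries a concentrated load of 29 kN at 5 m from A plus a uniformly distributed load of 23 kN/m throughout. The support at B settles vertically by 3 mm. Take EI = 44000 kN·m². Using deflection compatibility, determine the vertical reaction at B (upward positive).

Release the roller at B. Primary structure: cantilever fixed at A.
Downward deflection at the released point B due to the loads:
  point load 29 at a = 5: Pa²(3L − a)/(6EI) = 3927/EI
  UDL 23: wL⁴/(8EI) = 70190/EI
  δ_0 = 74118/EI
Flexibility coefficient — unit upward force at B: δ_{BB} = L³/(3EI) = 651/EI.
With EI = 44000 kN·m²: δ_0 = 1.6845 m and δ_{BB} = 0.014796 m/kN.
Compatibility — the beam at B must follow the support down by 0.003 m: δ_0 − R_B·δ_{BB} = 0.003, so R_B = (1.6845 − 0.003)/0.014796 = 113.6 kN.

R_B = 113.6 kN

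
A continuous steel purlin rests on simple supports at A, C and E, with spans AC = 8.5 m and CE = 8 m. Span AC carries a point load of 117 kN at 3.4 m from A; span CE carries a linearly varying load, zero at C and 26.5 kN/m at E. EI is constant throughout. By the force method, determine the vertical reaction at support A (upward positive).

Insert a hinge at C; M_C is the redundant, and each span becomes simply supported.
Rotations at C on the released spans (each span's end-slope, ×1/EI):
  span AC: point load 117 at a = 3.4: Pab(L + a)/(6LEI) = 473.4/EI
  span CE: triangular load, peak 26.5: 7w₀L³/(360EI) = 263.8/EI
  relative rotation θ_0 = (473.4 + 263.8)/EI = 737.2/EI
A unit hogging moment at C produces rotation L₁/(3EI) + L₂/(3EI) = 5.5/EI.
Compatibility: M_C·(L₁+L₂)/(3EI) = θ_0, giving M_C = 134 kN·m (hogging).
Span AC, ΣM about A with M_C applied at C: R_C^{AC}·8.5 = 397.8 + 134, so R_C^{AC} = 62.57 kN and R_A = 117 − 62.57 = 54.43 kN.

R_A = 54.43 kN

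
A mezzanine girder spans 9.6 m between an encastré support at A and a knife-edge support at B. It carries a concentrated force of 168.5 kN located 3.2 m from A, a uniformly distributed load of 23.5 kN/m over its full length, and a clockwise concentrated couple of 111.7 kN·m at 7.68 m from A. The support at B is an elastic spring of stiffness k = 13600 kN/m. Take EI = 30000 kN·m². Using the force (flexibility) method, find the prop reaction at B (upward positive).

R_B = 125.4 kN

Remove the prop at B; the released (primary) structure is a cantilever built in at A.
Deflection at B on the released cantilever, summing each load's contribution:
  point load 168.5 at a = 3.2: Pa²(3L − a)/(6EI) = 7362/EI
  UDL 23.5: wL⁴/(8EI) = 24950/EI
  clockwise couple 111.7 at a = 7.68: M₀a(2L − a)/(2EI) = 4941/EI
  δ_0 = 37253/EI
Flexibility coefficient — unit upward force at B: δ_{BB} = L³/(3EI) = 294.9/EI.
With EI = 30000 kN·m²: δ_0 = 1.2418 m and δ_{BB} = 0.00983 m/kN.
Compatibility — the spring shortens by R_B/k under the reaction it provides: δ_0 − R_B·δ_{BB} = R_B/k. With 1/k = 0.000074 m/kN, R_B = δ_0 / (δ_{BB} + 1/k) = 1.2418 / (0.00983 + 0.000074) = 125.4 kN.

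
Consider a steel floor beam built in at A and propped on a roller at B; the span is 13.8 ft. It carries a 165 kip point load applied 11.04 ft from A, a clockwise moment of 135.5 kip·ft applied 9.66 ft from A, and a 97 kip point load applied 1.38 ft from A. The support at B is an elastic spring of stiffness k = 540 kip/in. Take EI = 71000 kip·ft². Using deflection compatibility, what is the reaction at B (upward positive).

R_B = 129.4 kip

Choose R_B as the redundant. The primary structure is the cantilever fixed at A.
Primary-structure tip deflection at B by superposition:
  point load 165 at a = 11.04: Pa²(3L − a)/(6EI) = 101759/EI
  clockwise couple 135.5 at a = 9.66: M₀a(2L − a)/(2EI) = 11741/EI
  point load 97 at a = 1.38: Pa²(3L − a)/(6EI) = 1232/EI
  δ_0 = 114732/EI
Tip deflection under a unit load at B: L³/(3EI) = 876/EI.
With EI = 71000 kip·ft²: δ_0 = 1.6159 ft and δ_{BB} = 0.012338 ft/kip.
Compatibility — the spring shortens by R_B/k under the reaction it provides: δ_0 − R_B·δ_{BB} = R_B/k. With 1/k = 1/(540×12) ft/kip = 0.000154 ft/kip, R_B = δ_0 / (δ_{BB} + 1/k) = 1.6159 / (0.012338 + 0.000154) = 129.4 kip.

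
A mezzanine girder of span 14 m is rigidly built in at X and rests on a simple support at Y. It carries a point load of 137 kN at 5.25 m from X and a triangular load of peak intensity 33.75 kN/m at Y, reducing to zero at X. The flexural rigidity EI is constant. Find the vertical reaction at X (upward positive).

R_X = 218 kN

Choose R_Y as the redundant. The primary structure is the cantilever fixed at X.
Free-end deflection of the primary structure under the applied loading (downward +):
  point load 137 at a = 5.25: Pa²(3L − a)/(6EI) = 23128/EI
  triangular load, peak 33.75 at the free end: 11w₀L⁴/(120EI) = 118850/EI
  δ_0 = 141978/EI
Tip deflection under a unit load at Y: L³/(3EI) = 914.7/EI.
Compatibility at Y: δ_0 − R_Y·δ_{YY} = 0, so R_Y = 141978/914.7 = 155.2 kN.
Vertical equilibrium: R_X = ΣP − R_Y = 373.2 − 155.2 = 218 kN.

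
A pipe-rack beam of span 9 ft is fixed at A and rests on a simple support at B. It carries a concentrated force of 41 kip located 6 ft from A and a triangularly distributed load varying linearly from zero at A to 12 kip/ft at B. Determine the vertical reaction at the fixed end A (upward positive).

Choose R_B as the redundant. The primary structure is the cantilever fixed at A.
Deflection at B on the released cantilever, summing each load's contribution:
  point load 41 at a = 6: Pa²(3L − a)/(6EI) = 5166/EI
  triangular load, peak 12 at the free end: 11w₀L⁴/(120EI) = 7217/EI
  δ_0 = 12383/EI
Tip deflection under a unit load at B: L³/(3EI) = 243/EI.
The prop prevents deflection at B: R_B = δ_0/δ_{BB} = 12383/243 = 50.96 kip.
Vertical equilibrium: R_A = ΣP − R_B = 95 − 50.96 = 44.04 kip.

R_A = 44.04 kip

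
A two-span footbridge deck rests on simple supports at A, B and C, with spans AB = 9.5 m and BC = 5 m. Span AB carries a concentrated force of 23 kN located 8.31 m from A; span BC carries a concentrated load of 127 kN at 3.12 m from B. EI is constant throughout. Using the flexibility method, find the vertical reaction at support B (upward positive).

R_B = 83.15 kN

Release continuity at B by inserting a hinge; the redundant is the internal moment M_B. The primary structure is two simply-supported spans AB and BC.
Discontinuity in slope at B on the released structure — sum the simple-span end rotations:
  span AB: point load 23 at a = 8.31: Pab(L + a)/(6LEI) = 71.07/EI
  span BC: point load 127 at a = 3.12: Pab(L + b)/(6LEI) = 170.8/EI
  relative rotation θ_0 = (71.07 + 170.8)/EI = 241.9/EI
A unit hogging moment at B produces rotation L₁/(3EI) + L₂/(3EI) = 4.833/EI.
Slope continuity at B: θ_0 = M_B·4.833/EI, so M_B = 241.9/4.833 = 50.05 kN·m (hogging).
Span AB, ΣM about A with M_B applied at B: R_B^{AB}·9.5 = 191.1 + 50.05, so R_B^{AB} = 25.39 kN and R_A = 23 − 25.39 = -2.387 kN.
Span BC, ΣM about C: R_B^{BC}·5 = 238.8 + 50.05, so R_B^{BC} = 57.76 kN and R_C = 127 − 57.76 = 69.24 kN.
R_B = 25.39 + 57.76 = 83.15 kN.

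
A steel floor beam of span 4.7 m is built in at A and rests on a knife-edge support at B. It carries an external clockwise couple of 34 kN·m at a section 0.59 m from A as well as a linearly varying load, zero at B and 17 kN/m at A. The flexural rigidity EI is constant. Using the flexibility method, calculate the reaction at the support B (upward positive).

Release the roller at B. Primary structure: cantilever fixed at A.
Free-end deflection of the primary structure under the applied loading (downward +):
  clockwise couple 34 at a = 0.59: M₀a(2L − a)/(2EI) = 88.36/EI
  triangular load, peak 17 at the fixed end: w₀L⁴/(30EI) = 276.5/EI
  δ_0 = 364.9/EI
Flexibility coefficient — unit upward force at B: δ_{BB} = L³/(3EI) = 34.61/EI.
The prop prevents deflection at B: R_B = δ_0/δ_{BB} = 364.9/34.61 = 10.54 kN.

R_B = 10.54 kN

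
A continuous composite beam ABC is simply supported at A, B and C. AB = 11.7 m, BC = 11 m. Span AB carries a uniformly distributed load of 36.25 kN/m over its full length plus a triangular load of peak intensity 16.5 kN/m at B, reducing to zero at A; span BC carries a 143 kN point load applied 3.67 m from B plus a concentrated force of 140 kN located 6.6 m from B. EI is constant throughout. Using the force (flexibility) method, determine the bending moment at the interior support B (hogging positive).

M_B = 663.9 kN·m

Take M_B as the redundant. Released structure: two simple spans AB and BC with a hinge at B.
Rotations at B on the released spans (each span's end-slope, ×1/EI):
  span AB: UDL 36.25: wL³/(24EI) = 2419/EI
  span AB: triangular load, peak 16.5: w₀L³/(45EI) = 587.3/EI
  span BC: point load 143 at a = 3.67: Pab(L + b)/(6LEI) = 1068/EI
  span BC: point load 140 at a = 6.6: Pab(L + b)/(6LEI) = 948.6/EI
  relative rotation θ_0 = (3006 + 2017)/EI = 5023/EI
A unit hogging moment at B produces rotation L₁/(3EI) + L₂/(3EI) = 7.567/EI.
Slope continuity at B: θ_0 = M_B·7.567/EI, so M_B = 5023/7.567 = 663.9 kN·m (hogging).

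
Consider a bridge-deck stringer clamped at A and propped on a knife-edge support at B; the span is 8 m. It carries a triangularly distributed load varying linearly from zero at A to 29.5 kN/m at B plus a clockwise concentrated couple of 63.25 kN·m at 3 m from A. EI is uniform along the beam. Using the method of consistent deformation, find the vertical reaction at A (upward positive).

R_A = 45.87 kN

Remove the prop at B; the released (primary) structure is a cantilever built in at A.
Free-end deflection of the primary structure under the applied loading (downward +):
  triangular load, peak 29.5 at the free end: 11w₀L⁴/(120EI) = 11076/EI
  clockwise couple 63.25 at a = 3: M₀a(2L − a)/(2EI) = 1233/EI
  δ_0 = 12310/EI
Tip deflection under a unit load at B: L³/(3EI) = 170.7/EI.
The prop prevents deflection at B: R_B = δ_0/δ_{BB} = 12310/170.7 = 72.13 kN.
Vertical equilibrium: R_A = ΣP − R_B = 118 − 72.13 = 45.87 kN.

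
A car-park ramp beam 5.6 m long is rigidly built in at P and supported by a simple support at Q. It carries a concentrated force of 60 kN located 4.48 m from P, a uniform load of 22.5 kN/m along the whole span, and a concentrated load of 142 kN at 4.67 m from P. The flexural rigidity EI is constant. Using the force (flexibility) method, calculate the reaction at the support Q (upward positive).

Choose R_Q as the redundant. The primary structure is the cantilever fixed at P.
Deflection at Q on the released cantilever, summing each load's contribution:
  point load 60 at a = 4.48: Pa²(3L − a)/(6EI) = 2473/EI
  UDL 22.5: wL⁴/(8EI) = 2766/EI
  point load 142 at a = 4.67: Pa²(3L − a)/(6EI) = 6261/EI
  δ_0 = 11499/EI
Flexibility coefficient — unit upward force at Q: δ_{QQ} = L³/(3EI) = 58.54/EI.
The prop prevents deflection at Q: R_Q = δ_0/δ_{QQ} = 11499/58.54 = 196.4 kN.

R_Q = 196.4 kN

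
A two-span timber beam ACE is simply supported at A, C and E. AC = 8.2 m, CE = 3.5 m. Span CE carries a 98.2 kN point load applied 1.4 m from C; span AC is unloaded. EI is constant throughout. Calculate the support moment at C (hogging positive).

Release continuity at C by inserting a hinge; the redundant is the internal moment M_C. The primary structure is two simply-supported spans AC and CE.
Discontinuity in slope at C on the released structure — sum the simple-span end rotations:
  span CE: point load 98.2 at a = 1.4: Pab(L + b)/(6LEI) = 76.99/EI
  relative rotation θ_0 = (0 + 76.99)/EI = 76.99/EI
A unit hogging moment at C produces rotation L₁/(3EI) + L₂/(3EI) = 3.9/EI.
Compatibility: M_C·(L₁+L₂)/(3EI) = θ_0, giving M_C = 19.74 kN·m (hogging).

M_C = 19.74 kN·m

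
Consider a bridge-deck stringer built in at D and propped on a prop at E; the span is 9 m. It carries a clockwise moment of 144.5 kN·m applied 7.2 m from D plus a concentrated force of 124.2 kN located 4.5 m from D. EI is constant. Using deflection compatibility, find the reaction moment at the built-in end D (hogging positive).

M_D = 146 kN·m

Choose R_E as the redundant. The primary structure is the cantilever fixed at D.
Downward deflection at the released point E due to the loads:
  clockwise couple 144.5 at a = 7.2: M₀a(2L − a)/(2EI) = 5618/EI
  point load 124.2 at a = 4.5: Pa²(3L − a)/(6EI) = 9431/EI
  δ_0 = 15050/EI
Tip deflection under a unit load at E: L³/(3EI) = 243/EI.
Compatibility at E: δ_0 − R_E·δ_{EE} = 0, so R_E = 15050/243 = 61.93 kN.
Moment equilibrium about D: M_D = Σ(load moments about D) − R_E·L = 703.4 − 61.93×9 = 146 kN·m.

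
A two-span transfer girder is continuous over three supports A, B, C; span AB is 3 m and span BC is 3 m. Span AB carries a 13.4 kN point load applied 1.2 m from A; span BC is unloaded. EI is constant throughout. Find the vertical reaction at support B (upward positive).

Take M_B as the redundant. Released structure: two simple spans AB and BC with a hinge at B.
End slopes at the hinge B, treating each span as simply supported:
  span AB: point load 13.4 at a = 1.2: Pab(L + a)/(6LEI) = 6.754/EI
  relative rotation θ_0 = (6.754 + 0)/EI = 6.754/EI
A unit hogging moment at B produces rotation L₁/(3EI) + L₂/(3EI) = 2/EI.
Compatibility: M_B·(L₁+L₂)/(3EI) = θ_0, giving M_B = 3.377 kN·m (hogging).
Span AB, ΣM about A with M_B applied at B: R_B^{AB}·3 = 16.08 + 3.377, so R_B^{AB} = 6.486 kN and R_A = 13.4 − 6.486 = 6.914 kN.
Span BC, ΣM about C: R_B^{BC}·3 = 0 + 3.377, so R_B^{BC} = 1.126 kN and R_C = 0 − 1.126 = -1.126 kN.
R_B = 6.486 + 1.126 = 7.611 kN.

R_B = 7.611 kN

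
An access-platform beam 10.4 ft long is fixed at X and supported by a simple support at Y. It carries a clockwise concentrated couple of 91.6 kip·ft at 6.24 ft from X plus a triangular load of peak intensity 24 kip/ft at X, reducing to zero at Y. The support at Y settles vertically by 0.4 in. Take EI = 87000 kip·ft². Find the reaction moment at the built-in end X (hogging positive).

Remove the prop at Y; the released (primary) structure is a cantilever built in at X.
Deflection at Y on the released cantilever, summing each load's contribution:
  clockwise couple 91.6 at a = 6.24: M₀a(2L − a)/(2EI) = 4161/EI
  triangular load, peak 24 at the fixed end: w₀L⁴/(30EI) = 9359/EI
  δ_0 = 13520/EI
Tip deflection under a unit load at Y: L³/(3EI) = 375/EI.
With EI = 87000 kip·ft²: δ_0 = 0.1554 ft and δ_{YY} = 0.00431 ft/kip.
Compatibility — the beam at Y must follow the support down by 0.03333 ft: δ_0 − R_Y·δ_{YY} = 0.03333, so R_Y = (0.1554 − 0.03333)/0.00431 = 28.32 kip.
Moment equilibrium about X: M_X = Σ(load moments about X) − R_Y·L = 524.2 − 28.32×10.4 = 229.7 kip·ft.

M_X = 229.7 kip·ft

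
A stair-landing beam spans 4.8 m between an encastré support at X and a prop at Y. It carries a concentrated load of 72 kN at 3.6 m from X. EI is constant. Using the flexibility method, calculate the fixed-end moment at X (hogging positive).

M_X = 40.5 kN·m

Release the roller at Y. Primary structure: cantilever fixed at X.
Downward deflection at the released point Y due to the loads:
  point load 72 at a = 3.6: Pa²(3L − a)/(6EI) = 1680/EI
Tip deflection under a unit load at Y: L³/(3EI) = 36.86/EI.
The prop prevents deflection at Y: R_Y = δ_0/δ_{YY} = 1680/36.86 = 45.56 kN.
Moment equilibrium about X: M_X = Σ(load moments about X) − R_Y·L = 259.2 − 45.56×4.8 = 40.5 kN·m.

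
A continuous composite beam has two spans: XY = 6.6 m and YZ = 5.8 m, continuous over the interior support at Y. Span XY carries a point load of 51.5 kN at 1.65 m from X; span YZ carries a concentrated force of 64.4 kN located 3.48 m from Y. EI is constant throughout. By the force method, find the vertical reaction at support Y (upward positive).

Insert a hinge at Y; M_Y is the redundant, and each span becomes simply supported.
Discontinuity in slope at Y on the released structure — sum the simple-span end rotations:
  span XY: point load 51.5 at a = 1.65: Pab(L + a)/(6LEI) = 87.63/EI
  span YZ: point load 64.4 at a = 3.48: Pab(L + b)/(6LEI) = 121.3/EI
  relative rotation θ_0 = (87.63 + 121.3)/EI = 208.9/EI
A unit hogging moment at Y produces rotation L₁/(3EI) + L₂/(3EI) = 4.133/EI.
Compatibility: M_Y·(L₁+L₂)/(3EI) = θ_0, giving M_Y = 50.55 kN·m (hogging).
Span XY, ΣM about X with M_Y applied at Y: R_Y^{XY}·6.6 = 84.97 + 50.55, so R_Y^{XY} = 20.53 kN and R_X = 51.5 − 20.53 = 30.97 kN.
Span YZ, ΣM about Z: R_Y^{YZ}·5.8 = 149.4 + 50.55, so R_Y^{YZ} = 34.48 kN and R_Z = 64.4 − 34.48 = 29.92 kN.
R_Y = 20.53 + 34.48 = 55.01 kN.

R_Y = 55.01 kN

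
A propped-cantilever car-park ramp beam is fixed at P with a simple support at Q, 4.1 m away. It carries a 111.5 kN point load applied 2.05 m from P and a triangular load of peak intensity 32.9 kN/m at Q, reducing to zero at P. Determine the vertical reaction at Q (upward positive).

Take the reaction at Q as the redundant and release it; the primary structure is a cantilever fixed at P.
Downward deflection at the released point Q due to the loads:
  point load 111.5 at a = 2.05: Pa²(3L − a)/(6EI) = 800.5/EI
  triangular load, peak 32.9 at the free end: 11w₀L⁴/(120EI) = 852.2/EI
  δ_0 = 1653/EI
Flexibility coefficient — unit upward force at Q: δ_{QQ} = L³/(3EI) = 22.97/EI.
The prop prevents deflection at Q: R_Q = δ_0/δ_{QQ} = 1653/22.97 = 71.94 kN.

R_Q = 71.94 kN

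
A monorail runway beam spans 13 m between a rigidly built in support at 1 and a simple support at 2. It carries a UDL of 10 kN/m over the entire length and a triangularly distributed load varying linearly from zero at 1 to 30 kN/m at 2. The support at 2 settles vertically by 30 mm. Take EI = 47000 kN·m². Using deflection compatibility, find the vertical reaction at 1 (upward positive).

Choose R_2 as the redundant. The primary structure is the cantilever fixed at 1.
Free-end deflection of the primary structure under the applied loading (downward +):
  UDL 10: wL⁴/(8EI) = 35701/EI
  triangular load, peak 30 at the free end: 11w₀L⁴/(120EI) = 78543/EI
  δ_0 = 114244/EI
Flexibility coefficient — unit upward force at 2: δ_{22} = L³/(3EI) = 732.3/EI.
With EI = 47000 kN·m²: δ_0 = 2.4307 m and δ_{22} = 0.015582 m/kN.
Compatibility — the beam at 2 must follow the support down by 0.03 m: δ_0 − R_2·δ_{22} = 0.03, so R_2 = (2.4307 − 0.03)/0.015582 = 154.1 kN.
Vertical equilibrium: R_1 = ΣP − R_2 = 325 − 154.1 = 170.9 kN.

R_1 = 170.9 kN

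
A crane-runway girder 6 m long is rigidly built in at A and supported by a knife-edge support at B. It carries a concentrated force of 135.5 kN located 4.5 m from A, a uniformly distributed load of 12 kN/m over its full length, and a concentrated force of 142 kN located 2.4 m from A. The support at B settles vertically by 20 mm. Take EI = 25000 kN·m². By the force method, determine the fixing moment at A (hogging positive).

M_A = 354.5 kN·m

Choose R_B as the redundant. The primary structure is the cantilever fixed at A.
Deflection at B on the released cantilever, summing each load's contribution:
  point load 135.5 at a = 4.5: Pa²(3L − a)/(6EI) = 6174/EI
  UDL 12: wL⁴/(8EI) = 1944/EI
  point load 142 at a = 2.4: Pa²(3L − a)/(6EI) = 2127/EI
  δ_0 = 10244/EI
Tip deflection under a unit load at B: L³/(3EI) = 72/EI.
With EI = 25000 kN·m²: δ_0 = 0.40977 m and δ_{BB} = 0.00288 m/kN.
Compatibility — the beam at B must follow the support down by 0.02 m: δ_0 − R_B·δ_{BB} = 0.02, so R_B = (0.40977 − 0.02)/0.00288 = 135.3 kN.
Moment equilibrium about A: M_A = Σ(load moments about A) − R_B·L = 1167 − 135.3×6 = 354.5 kN·m.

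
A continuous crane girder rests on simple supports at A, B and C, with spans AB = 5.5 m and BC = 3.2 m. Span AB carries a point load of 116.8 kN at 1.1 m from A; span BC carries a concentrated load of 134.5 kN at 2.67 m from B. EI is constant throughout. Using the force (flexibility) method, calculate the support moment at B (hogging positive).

Take M_B as the redundant. Released structure: two simple spans AB and BC with a hinge at B.
Rotations at B on the released spans (each span's end-slope, ×1/EI):
  span AB: point load 116.8 at a = 1.1: Pab(L + a)/(6LEI) = 113.1/EI
  span BC: point load 134.5 at a = 2.67: Pab(L + b)/(6LEI) = 36.98/EI
  relative rotation θ_0 = (113.1 + 36.98)/EI = 150/EI
A unit hogging moment at B produces rotation L₁/(3EI) + L₂/(3EI) = 2.9/EI.
Compatibility: M_B·(L₁+L₂)/(3EI) = θ_0, giving M_B = 51.74 kN·m (hogging).

M_B = 51.74 kN·m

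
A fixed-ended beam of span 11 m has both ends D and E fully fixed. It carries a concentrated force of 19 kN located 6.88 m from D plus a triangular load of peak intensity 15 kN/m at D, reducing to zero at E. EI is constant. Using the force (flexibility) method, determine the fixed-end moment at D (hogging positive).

Release both end moments; the primary structure is a simply-supported span DE with redundants M_D and M_E.
On the primary (simply-supported) span, the end slopes from the loading are:
  at D: point load 19 at a = 6.88: Pab(L + b)/(6LEI) = 123.4/EI
  at E: point load 19 at a = 6.88: Pab(L + a)/(6LEI) = 145.9/EI
  at D: triangular load, peak 15: w₀L³/(45EI) = 443.7/EI
  at E: triangular load, peak 15: 7w₀L³/(360EI) = 388.2/EI
  θ_D0 = 567/EI,  θ_E0 = 534.1/EI
Flexibility coefficients: a unit moment at one end gives L/(3EI) there and L/(6EI) at the far end, so f₁₁ = f₂₂ = 3.667/EI and f₁₂ = f₂₁ = 1.833/EI.
Compatibility — zero rotation at each built-in end:
  3.667 M_D + 1.833 M_E = 567
  1.833 M_D + 3.667 M_E = 534.1
Solving the pair gives M_D = 109.1 kN·m and M_E = 91.12 kN·m (hogging).

M_D = 109.1 kN·m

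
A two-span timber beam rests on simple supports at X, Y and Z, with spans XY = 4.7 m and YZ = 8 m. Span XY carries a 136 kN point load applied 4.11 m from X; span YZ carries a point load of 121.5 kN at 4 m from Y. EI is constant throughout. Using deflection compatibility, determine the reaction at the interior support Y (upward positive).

Release continuity at Y by inserting a hinge; the redundant is the internal moment M_Y. The primary structure is two simply-supported spans XY and YZ.
Discontinuity in slope at Y on the released structure — sum the simple-span end rotations:
  span XY: point load 136 at a = 4.11: Pab(L + a)/(6LEI) = 103/EI
  span YZ: point load 121.5 at a = 4: Pab(L + b)/(6LEI) = 486/EI
  relative rotation θ_0 = (103 + 486)/EI = 589/EI
A unit hogging moment at Y produces rotation L₁/(3EI) + L₂/(3EI) = 4.233/EI.
Slope continuity at Y: θ_0 = M_Y·4.233/EI, so M_Y = 589/4.233 = 139.1 kN·m (hogging).
Span XY, ΣM about X with M_Y applied at Y: R_Y^{XY}·4.7 = 559 + 139.1, so R_Y^{XY} = 148.5 kN and R_X = 136 − 148.5 = -12.53 kN.
Span YZ, ΣM about Z: R_Y^{YZ}·8 = 486 + 139.1, so R_Y^{YZ} = 78.14 kN and R_Z = 121.5 − 78.14 = 43.36 kN.
R_Y = 148.5 + 78.14 = 226.7 kN.

R_Y = 226.7 kN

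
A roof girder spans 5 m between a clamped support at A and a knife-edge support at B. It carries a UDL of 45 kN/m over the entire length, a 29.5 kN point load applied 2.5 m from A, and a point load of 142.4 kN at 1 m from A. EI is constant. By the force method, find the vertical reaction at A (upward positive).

Take the reaction at B as the redundant and release it; the primary structure is a cantilever fixed at A.
Downward deflection at the released point B due to the loads:
  UDL 45: wL⁴/(8EI) = 3516/EI
  point load 29.5 at a = 2.5: Pa²(3L − a)/(6EI) = 384.1/EI
  point load 142.4 at a = 1: Pa²(3L − a)/(6EI) = 332.3/EI
  δ_0 = 4232/EI
Tip deflection under a unit load at B: L³/(3EI) = 41.67/EI.
The prop prevents deflection at B: R_B = δ_0/δ_{BB} = 4232/41.67 = 101.6 kN.
Vertical equilibrium: R_A = ΣP − R_B = 396.9 − 101.6 = 295.3 kN.

R_A = 295.3 kN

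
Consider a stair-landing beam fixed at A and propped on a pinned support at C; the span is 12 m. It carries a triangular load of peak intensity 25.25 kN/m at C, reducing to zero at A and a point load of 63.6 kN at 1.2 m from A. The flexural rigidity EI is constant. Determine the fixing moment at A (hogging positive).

M_A = 277.4 kN·m

Take the reaction at C as the redundant and release it; the primary structure is a cantilever fixed at A.
Deflection at C on the released cantilever, summing each load's contribution:
  triangular load, peak 25.25 at the free end: 11w₀L⁴/(120EI) = 47995/EI
  point load 63.6 at a = 1.2: Pa²(3L − a)/(6EI) = 531.2/EI
  δ_0 = 48526/EI
Flexibility coefficient — unit upward force at C: δ_{CC} = L³/(3EI) = 576/EI.
The prop prevents deflection at C: R_C = δ_0/δ_{CC} = 48526/576 = 84.25 kN.
Moment equilibrium about A: M_A = Σ(load moments about A) − R_C·L = 1288 − 84.25×12 = 277.4 kN·m.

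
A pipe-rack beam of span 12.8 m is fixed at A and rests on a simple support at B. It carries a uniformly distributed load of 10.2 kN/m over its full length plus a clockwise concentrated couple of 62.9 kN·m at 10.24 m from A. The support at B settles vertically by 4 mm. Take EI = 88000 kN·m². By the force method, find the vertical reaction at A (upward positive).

Take the reaction at B as the redundant and release it; the primary structure is a cantilever fixed at A.
Deflection at B on the released cantilever, summing each load's contribution:
  UDL 10.2: wL⁴/(8EI) = 34226/EI
  clockwise couple 62.9 at a = 10.24: M₀a(2L − a)/(2EI) = 4947/EI
  δ_0 = 39172/EI
Tip deflection under a unit load at B: L³/(3EI) = 699.1/EI.
With EI = 88000 kN·m²: δ_0 = 0.44514 m and δ_{BB} = 0.007944 m/kN.
Compatibility — the beam at B must follow the support down by 0.004 m: δ_0 − R_B·δ_{BB} = 0.004, so R_B = (0.44514 − 0.004)/0.007944 = 55.53 kN.
Vertical equilibrium: R_A = ΣP − R_B = 130.6 − 55.53 = 75.03 kN.

R_A = 75.03 kN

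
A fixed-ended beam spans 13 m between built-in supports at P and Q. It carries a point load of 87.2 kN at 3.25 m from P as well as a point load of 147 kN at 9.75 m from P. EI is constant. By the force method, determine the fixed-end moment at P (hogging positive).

M_P = 249 kN·m

Release both end moments; the primary structure is a simply-supported span PQ with redundants M_P and M_Q.
End rotations of the released simple span under the applied load (×1/EI):
  at P: point load 87.2 at a = 3.25: Pab(L + b)/(6LEI) = 805.9/EI
  at Q: point load 87.2 at a = 3.25: Pab(L + a)/(6LEI) = 575.7/EI
  at P: point load 147 at a = 9.75: Pab(L + b)/(6LEI) = 970.4/EI
  at Q: point load 147 at a = 9.75: Pab(L + a)/(6LEI) = 1359/EI
  θ_P0 = 1776/EI,  θ_Q0 = 1934/EI
Flexibility coefficients: a unit moment at one end gives L/(3EI) there and L/(6EI) at the far end, so f₁₁ = f₂₂ = 4.333/EI and f₁₂ = f₂₁ = 2.167/EI.
Compatibility — zero rotation at each built-in end:
  4.333 M_P + 2.167 M_Q = 1776
  2.167 M_P + 4.333 M_Q = 1934
Solving the pair gives M_P = 249 kN·m and M_Q = 321.9 kN·m (hogging).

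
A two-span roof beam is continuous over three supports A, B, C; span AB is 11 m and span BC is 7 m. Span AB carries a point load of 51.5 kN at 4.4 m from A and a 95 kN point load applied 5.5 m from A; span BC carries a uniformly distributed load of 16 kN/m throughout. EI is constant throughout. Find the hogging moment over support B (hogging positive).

Release continuity at B by inserting a hinge; the redundant is the internal moment M_B. The primary structure is two simply-supported spans AB and BC.
Rotations at B on the released spans (each span's end-slope, ×1/EI):
  span AB: point load 51.5 at a = 4.4: Pab(L + a)/(6LEI) = 349/EI
  span AB: point load 95 at a = 5.5: Pab(L + a)/(6LEI) = 718.4/EI
  span BC: UDL 16: wL³/(24EI) = 228.7/EI
  relative rotation θ_0 = (1067 + 228.7)/EI = 1296/EI
A unit hogging moment at B produces rotation L₁/(3EI) + L₂/(3EI) = 6/EI.
Slope continuity at B: θ_0 = M_B·6/EI, so M_B = 1296/6 = 216 kN·m (hogging).

M_B = 216 kN·m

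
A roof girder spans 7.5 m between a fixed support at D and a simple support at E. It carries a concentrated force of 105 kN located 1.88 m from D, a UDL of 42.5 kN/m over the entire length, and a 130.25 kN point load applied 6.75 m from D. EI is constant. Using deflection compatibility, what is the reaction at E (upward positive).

Release the roller at E. Primary structure: cantilever fixed at D.
Deflection at E on the released cantilever, summing each load's contribution:
  point load 105 at a = 1.88: Pa²(3L − a)/(6EI) = 1275/EI
  UDL 42.5: wL⁴/(8EI) = 16809/EI
  point load 130.25 at a = 6.75: Pa²(3L − a)/(6EI) = 15578/EI
  δ_0 = 33663/EI
Flexibility coefficient — unit upward force at E: δ_{EE} = L³/(3EI) = 140.6/EI.
The prop prevents deflection at E: R_E = δ_0/δ_{EE} = 33663/140.6 = 239.4 kN.

R_E = 239.4 kN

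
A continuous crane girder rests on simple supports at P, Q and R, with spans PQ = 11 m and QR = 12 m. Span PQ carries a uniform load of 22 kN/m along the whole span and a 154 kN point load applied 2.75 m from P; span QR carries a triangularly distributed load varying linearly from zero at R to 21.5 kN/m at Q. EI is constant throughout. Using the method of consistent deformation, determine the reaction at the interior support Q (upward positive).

Insert a hinge at Q; M_Q is the redundant, and each span becomes simply supported.
Discontinuity in slope at Q on the released structure — sum the simple-span end rotations:
  span PQ: UDL 22: wL³/(24EI) = 1220/EI
  span PQ: point load 154 at a = 2.75: Pab(L + a)/(6LEI) = 727.9/EI
  span QR: triangular load, peak 21.5: w₀L³/(45EI) = 825.6/EI
  relative rotation θ_0 = (1948 + 825.6)/EI = 2774/EI
A unit hogging moment at Q produces rotation L₁/(3EI) + L₂/(3EI) = 7.667/EI.
Compatibility: M_Q·(L₁+L₂)/(3EI) = θ_0, giving M_Q = 361.8 kN·m (hogging).
Span PQ, ΣM about P with M_Q applied at Q: R_Q^{PQ}·11 = 1754 + 361.8, so R_Q^{PQ} = 192.4 kN and R_P = 396 − 192.4 = 203.6 kN.
Span QR, ΣM about R: R_Q^{QR}·12 = 1032 + 361.8, so R_Q^{QR} = 116.1 kN and R_R = 129 − 116.1 = 12.85 kN.
R_Q = 192.4 + 116.1 = 308.5 kN.

R_Q = 308.5 kN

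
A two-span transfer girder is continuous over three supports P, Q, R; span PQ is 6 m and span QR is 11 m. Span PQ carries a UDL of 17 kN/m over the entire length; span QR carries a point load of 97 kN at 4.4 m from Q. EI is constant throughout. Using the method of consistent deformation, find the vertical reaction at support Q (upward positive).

R_Q = 150.3 kN

Take M_Q as the redundant. Released structure: two simple spans PQ and QR with a hinge at Q.
End slopes at the hinge Q, treating each span as simply supported:
  span PQ: UDL 17: wL³/(24EI) = 153/EI
  span QR: point load 97 at a = 4.4: Pab(L + b)/(6LEI) = 751.2/EI
  relative rotation θ_0 = (153 + 751.2)/EI = 904.2/EI
A unit hogging moment at Q produces rotation L₁/(3EI) + L₂/(3EI) = 5.667/EI.
Slope continuity at Q: θ_0 = M_Q·5.667/EI, so M_Q = 904.2/5.667 = 159.6 kN·m (hogging).
Span PQ, ΣM about P with M_Q applied at Q: R_Q^{PQ}·6 = 306 + 159.6, so R_Q^{PQ} = 77.59 kN and R_P = 102 − 77.59 = 24.41 kN.
Span QR, ΣM about R: R_Q^{QR}·11 = 640.2 + 159.6, so R_Q^{QR} = 72.71 kN and R_R = 97 − 72.71 = 24.29 kN.
R_Q = 77.59 + 72.71 = 150.3 kN.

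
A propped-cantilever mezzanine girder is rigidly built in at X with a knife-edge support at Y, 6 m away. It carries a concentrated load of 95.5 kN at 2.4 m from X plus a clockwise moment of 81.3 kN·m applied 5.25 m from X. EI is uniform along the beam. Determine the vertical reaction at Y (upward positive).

R_Y = 39.87 kN

Remove the prop at Y; the released (primary) structure is a cantilever built in at X.
Primary-structure tip deflection at Y by superposition:
  point load 95.5 at a = 2.4: Pa²(3L − a)/(6EI) = 1430/EI
  clockwise couple 81.3 at a = 5.25: M₀a(2L − a)/(2EI) = 1441/EI
  δ_0 = 2871/EI
Tip deflection under a unit load at Y: L³/(3EI) = 72/EI.
The prop prevents deflection at Y: R_Y = δ_0/δ_{YY} = 2871/72 = 39.87 kN.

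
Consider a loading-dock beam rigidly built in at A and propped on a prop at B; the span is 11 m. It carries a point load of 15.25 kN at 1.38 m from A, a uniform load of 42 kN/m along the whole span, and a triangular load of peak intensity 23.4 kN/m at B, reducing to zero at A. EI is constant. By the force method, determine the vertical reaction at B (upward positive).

R_B = 244.4 kN

Remove the prop at B; the released (primary) structure is a cantilever built in at A.
Primary-structure tip deflection at B by superposition:
  point load 15.25 at a = 1.38: Pa²(3L − a)/(6EI) = 153.1/EI
  UDL 42: wL⁴/(8EI) = 76865/EI
  triangular load, peak 23.4 at the free end: 11w₀L⁴/(120EI) = 31405/EI
  δ_0 = 108423/EI
Tip deflection under a unit load at B: L³/(3EI) = 443.7/EI.
Compatibility at B: δ_0 − R_B·δ_{BB} = 0, so R_B = 108423/443.7 = 244.4 kN.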